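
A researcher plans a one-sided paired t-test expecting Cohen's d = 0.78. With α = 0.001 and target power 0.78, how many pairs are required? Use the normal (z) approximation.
n = 25 pairs

Sample size formula (paired t-test, normal approximation):
n = ((z_α + z_β) / d)²

z_α = 3.090 (for α = 0.001, one-sided)
z_β = 0.772 (for power = 0.78)
d = 0.78

n = ((3.090 + 0.772) / 0.78)²
n = (4.951)²
n ≈ 24.51
Round up to the next whole number: n = 25 pairs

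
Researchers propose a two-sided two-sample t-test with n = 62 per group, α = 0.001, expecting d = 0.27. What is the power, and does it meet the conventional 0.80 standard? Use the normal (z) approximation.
Power ≈ 0.04; the study is underpowered (power < 0.80)

Power calculation (two-sample t-test, normal approximation):
z_β = d · √(n/2) - z_{α/2}
z_β = 0.27 · √(62/2) - 3.291
z_β = 0.27 · 5.568 - 3.291
z_β = -1.787

Power = Φ(z_β) = Φ(-1.787) ≈ 0.037

Effect size d = 0.27 is small by Cohen's convention (0.2/0.5/0.8).

Threshold: power ≥ 0.80 is conventionally adequate.
Power ≈ 0.04 → the study is underpowered (power < 0.80).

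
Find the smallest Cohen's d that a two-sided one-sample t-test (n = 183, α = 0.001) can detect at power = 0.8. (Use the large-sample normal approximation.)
d ≈ 0.31

Minimum detectable effect (one-sample t-test, normal approximation):
d = (z_{α/2} + z_β) / √n
d = (3.291 + 0.842) / √183
d = 4.132 / 13.528
d ≈ 0.31

By Cohen's convention (0.2 small / 0.5 medium / 0.8 large): small effect.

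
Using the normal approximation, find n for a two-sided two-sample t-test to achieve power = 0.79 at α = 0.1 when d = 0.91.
n = 15 per group

Sample size formula (two-sample t-test, normal approximation):
n = 2 · ((z_{α/2} + z_β) / d)²

z_{α/2} = 1.645 (for α = 0.1, two-sided)
z_β = 0.806 (for power = 0.79)
d = 0.91

n = 2 · ((1.645 + 0.806) / 0.91)²
n = 2 · (2.693)²
n ≈ 14.50
Round up to the next whole number: n = 15 per group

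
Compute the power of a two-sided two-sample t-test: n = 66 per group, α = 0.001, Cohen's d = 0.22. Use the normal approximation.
Power ≈ 0.02

Power calculation (two-sample t-test, normal approximation):
z_β = d · √(n/2) - z_{α/2}
z_β = 0.22 · √(66/2) - 3.291
z_β = 0.22 · 5.745 - 3.291
z_β = -2.027

Power = Φ(z_β) = Φ(-2.027) ≈ 0.021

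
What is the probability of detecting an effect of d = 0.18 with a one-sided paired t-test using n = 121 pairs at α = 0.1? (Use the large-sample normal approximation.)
Power ≈ 0.76

Power calculation (paired t-test, normal approximation):
z_β = d · √n - z_α
z_β = 0.18 · √121 - 1.282
z_β = 0.18 · 11.000 - 1.282
z_β = 0.698

Power = Φ(z_β) = Φ(0.698) ≈ 0.758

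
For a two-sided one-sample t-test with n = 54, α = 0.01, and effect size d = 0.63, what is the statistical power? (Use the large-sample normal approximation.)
Power ≈ 0.98

Power calculation (one-sample t-test, normal approximation):
z_β = d · √n - z_{α/2}
z_β = 0.63 · √54 - 2.576
z_β = 0.63 · 7.348 - 2.576
z_β = 2.054

Power = Φ(z_β) = Φ(2.054) ≈ 0.980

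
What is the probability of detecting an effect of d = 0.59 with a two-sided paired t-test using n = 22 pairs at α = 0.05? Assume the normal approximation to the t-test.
Power ≈ 0.79

Power calculation (paired t-test, normal approximation):
z_β = d · √n - z_{α/2}
z_β = 0.59 · √22 - 1.960
z_β = 0.59 · 4.690 - 1.960
z_β = 0.807

Power = Φ(z_β) = Φ(0.807) ≈ 0.790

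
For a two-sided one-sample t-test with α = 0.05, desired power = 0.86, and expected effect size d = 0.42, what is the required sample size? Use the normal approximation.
n = 53

Sample size formula (one-sample t-test, normal approximation):
n = ((z_{α/2} + z_β) / d)²

z_{α/2} = 1.960 (for α = 0.05, two-sided)
z_β = 1.080 (for power = 0.86)
d = 0.42

n = ((1.960 + 1.080) / 0.42)²
n = (7.238)²
n ≈ 52.39
Round up to the next whole number: n = 53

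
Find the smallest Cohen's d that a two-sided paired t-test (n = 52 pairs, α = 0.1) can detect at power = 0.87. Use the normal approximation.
d ≈ 0.38

Minimum detectable effect (paired t-test, normal approximation):
d = (z_{α/2} + z_β) / √n
d = (1.645 + 1.126) / √52
d = 2.771 / 7.211
d ≈ 0.38

By Cohen's convention (0.2 small / 0.5 medium / 0.8 large): small effect.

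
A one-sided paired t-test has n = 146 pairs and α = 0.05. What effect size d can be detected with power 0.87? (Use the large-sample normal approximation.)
d ≈ 0.23

Minimum detectable effect (paired t-test, normal approximation):
d = (z_α + z_β) / √n
d = (1.645 + 1.126) / √146
d = 2.771 / 12.083
d ≈ 0.23

By Cohen's convention (0.2 small / 0.5 medium / 0.8 large): small effect.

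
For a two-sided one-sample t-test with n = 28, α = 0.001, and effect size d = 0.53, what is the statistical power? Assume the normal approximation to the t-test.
Power ≈ 0.31

Power calculation (one-sample t-test, normal approximation):
z_β = d · √n - z_{α/2}
z_β = 0.53 · √28 - 3.291
z_β = 0.53 · 5.292 - 3.291
z_β = -0.486

Power = Φ(z_β) = Φ(-0.486) ≈ 0.313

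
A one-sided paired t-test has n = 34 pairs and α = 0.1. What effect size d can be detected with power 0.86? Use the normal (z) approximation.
d ≈ 0.41

Minimum detectable effect (paired t-test, normal approximation):
d = (z_α + z_β) / √n
d = (1.282 + 1.080) / √34
d = 2.362 / 5.831
d ≈ 0.41

By Cohen's convention (0.2 small / 0.5 medium / 0.8 large): small effect.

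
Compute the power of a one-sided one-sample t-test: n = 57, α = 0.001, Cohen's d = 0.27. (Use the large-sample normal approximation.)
Power ≈ 0.15

Power calculation (one-sample t-test, normal approximation):
z_β = d · √n - z_α
z_β = 0.27 · √57 - 3.090
z_β = 0.27 · 7.550 - 3.090
z_β = -1.052

Power = Φ(z_β) = Φ(-1.052) ≈ 0.146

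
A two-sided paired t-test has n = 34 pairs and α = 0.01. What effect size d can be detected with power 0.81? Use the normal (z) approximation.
d ≈ 0.59

Minimum detectable effect (paired t-test, normal approximation):
d = (z_{α/2} + z_β) / √n
d = (2.576 + 0.878) / √34
d = 3.454 / 5.831
d ≈ 0.59

By Cohen's convention (0.2 small / 0.5 medium / 0.8 large): medium effect.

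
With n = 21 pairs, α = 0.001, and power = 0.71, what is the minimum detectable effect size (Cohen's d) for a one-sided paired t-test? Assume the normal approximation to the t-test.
d ≈ 0.80

Minimum detectable effect (paired t-test, normal approximation):
d = (z_α + z_β) / √n
d = (3.090 + 0.553) / √21
d = 3.644 / 4.583
d ≈ 0.80

By Cohen's convention (0.2 small / 0.5 medium / 0.8 large): large effect.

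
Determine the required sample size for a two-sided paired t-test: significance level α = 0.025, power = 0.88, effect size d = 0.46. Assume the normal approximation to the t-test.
n = 56 pairs

Sample size formula (paired t-test, normal approximation):
n = ((z_{α/2} + z_β) / d)²

z_{α/2} = 2.241 (for α = 0.025, two-sided)
z_β = 1.175 (for power = 0.88)
d = 0.46

n = ((2.241 + 1.175) / 0.46)²
n = (7.426)²
n ≈ 55.15
Round up to the next whole number: n = 56 pairs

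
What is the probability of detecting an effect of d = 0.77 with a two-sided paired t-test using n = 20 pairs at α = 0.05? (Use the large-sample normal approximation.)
Power ≈ 0.93

Power calculation (paired t-test, normal approximation):
z_β = d · √n - z_{α/2}
z_β = 0.77 · √20 - 1.960
z_β = 0.77 · 4.472 - 1.960
z_β = 1.484

Power = Φ(z_β) = Φ(1.484) ≈ 0.931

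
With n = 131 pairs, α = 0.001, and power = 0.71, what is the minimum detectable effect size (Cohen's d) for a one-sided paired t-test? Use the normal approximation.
d ≈ 0.32

Minimum detectable effect (paired t-test, normal approximation):
d = (z_α + z_β) / √n
d = (3.090 + 0.553) / √131
d = 3.644 / 11.446
d ≈ 0.32

By Cohen's convention (0.2 small / 0.5 medium / 0.8 large): small effect.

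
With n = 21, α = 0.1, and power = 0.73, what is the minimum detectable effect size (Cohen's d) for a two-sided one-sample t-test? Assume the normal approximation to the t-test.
d ≈ 0.49

Minimum detectable effect (one-sample t-test, normal approximation):
d = (z_{α/2} + z_β) / √n
d = (1.645 + 0.613) / √21
d = 2.258 / 4.583
d ≈ 0.49

By Cohen's convention (0.2 small / 0.5 medium / 0.8 large): small effect.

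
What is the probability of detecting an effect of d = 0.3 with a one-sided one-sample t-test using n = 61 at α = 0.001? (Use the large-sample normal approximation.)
Power ≈ 0.23

Power calculation (one-sample t-test, normal approximation):
z_β = d · √n - z_α
z_β = 0.3 · √61 - 3.090
z_β = 0.3 · 7.810 - 3.090
z_β = -0.747

Power = Φ(z_β) = Φ(-0.747) ≈ 0.227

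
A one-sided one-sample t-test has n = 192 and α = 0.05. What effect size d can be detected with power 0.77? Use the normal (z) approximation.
d ≈ 0.17

Minimum detectable effect (one-sample t-test, normal approximation):
d = (z_α + z_β) / √n
d = (1.645 + 0.739) / √192
d = 2.384 / 13.856
d ≈ 0.17

By Cohen's convention (0.2 small / 0.5 medium / 0.8 large): very small effect.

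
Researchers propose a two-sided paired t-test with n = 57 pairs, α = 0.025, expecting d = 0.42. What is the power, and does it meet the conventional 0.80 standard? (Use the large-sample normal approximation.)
Power ≈ 0.82; the study is adequately powered (power ≥ 0.80)

Power calculation (paired t-test, normal approximation):
z_β = d · √n - z_{α/2}
z_β = 0.42 · √57 - 2.241
z_β = 0.42 · 7.550 - 2.241
z_β = 0.930

Power = Φ(z_β) = Φ(0.930) ≈ 0.824

Effect size d = 0.42 is small by Cohen's convention (0.2/0.5/0.8).

Threshold: power ≥ 0.80 is conventionally adequate.
Power ≈ 0.82 → the study is adequately powered (power ≥ 0.80).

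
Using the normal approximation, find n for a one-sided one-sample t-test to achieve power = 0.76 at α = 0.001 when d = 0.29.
n = 172

Sample size formula (one-sample t-test, normal approximation):
n = ((z_α + z_β) / d)²

z_α = 3.090 (for α = 0.001, one-sided)
z_β = 0.706 (for power = 0.76)
d = 0.29

n = ((3.090 + 0.706) / 0.29)²
n = (13.090)²
n ≈ 171.35
Round up to the next whole number: n = 172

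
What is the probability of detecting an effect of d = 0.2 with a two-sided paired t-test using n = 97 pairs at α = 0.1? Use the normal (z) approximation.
Power ≈ 0.63

Power calculation (paired t-test, normal approximation):
z_β = d · √n - z_{α/2}
z_β = 0.2 · √97 - 1.645
z_β = 0.2 · 9.849 - 1.645
z_β = 0.325

Power = Φ(z_β) = Φ(0.325) ≈ 0.627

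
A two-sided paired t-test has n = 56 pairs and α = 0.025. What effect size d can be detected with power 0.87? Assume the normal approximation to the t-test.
d ≈ 0.45

Minimum detectable effect (paired t-test, normal approximation):
d = (z_{α/2} + z_β) / √n
d = (2.241 + 1.126) / √56
d = 3.368 / 7.483
d ≈ 0.45

By Cohen's convention (0.2 small / 0.5 medium / 0.8 large): small effect.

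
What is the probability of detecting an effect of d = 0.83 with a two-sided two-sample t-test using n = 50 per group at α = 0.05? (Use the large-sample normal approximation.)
Power ≈ 0.99

Power calculation (two-sample t-test, normal approximation):
z_β = d · √(n/2) - z_{α/2}
z_β = 0.83 · √(50/2) - 1.960
z_β = 0.83 · 5.000 - 1.960
z_β = 2.190

Power = Φ(z_β) = Φ(2.190) ≈ 0.986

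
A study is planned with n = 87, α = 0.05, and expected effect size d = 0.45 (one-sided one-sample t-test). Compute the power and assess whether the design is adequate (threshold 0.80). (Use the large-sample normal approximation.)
Power ≈ 0.99; the study is adequately powered (power ≥ 0.80)

Power calculation (one-sample t-test, normal approximation):
z_β = d · √n - z_α
z_β = 0.45 · √87 - 1.645
z_β = 0.45 · 9.327 - 1.645
z_β = 2.552

Power = Φ(z_β) = Φ(2.552) ≈ 0.995

Effect size d = 0.45 is small by Cohen's convention (0.2/0.5/0.8).

Threshold: power ≥ 0.80 is conventionally adequate.
Power ≈ 0.99 → the study is adequately powered (power ≥ 0.80).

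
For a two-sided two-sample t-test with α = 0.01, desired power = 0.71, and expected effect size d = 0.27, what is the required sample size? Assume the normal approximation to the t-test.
n = 269 per group

Sample size formula (two-sample t-test, normal approximation):
n = 2 · ((z_{α/2} + z_β) / d)²

z_{α/2} = 2.576 (for α = 0.01, two-sided)
z_β = 0.553 (for power = 0.71)
d = 0.27

n = 2 · ((2.576 + 0.553) / 0.27)²
n = 2 · (11.589)²
n ≈ 268.61
Round up to the next whole number: n = 269 per group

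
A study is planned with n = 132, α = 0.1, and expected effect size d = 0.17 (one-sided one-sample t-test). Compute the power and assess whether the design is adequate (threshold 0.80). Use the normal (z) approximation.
Power ≈ 0.75; the study is underpowered (power < 0.80)

Power calculation (one-sample t-test, normal approximation):
z_β = d · √n - z_α
z_β = 0.17 · √132 - 1.282
z_β = 0.17 · 11.489 - 1.282
z_β = 0.672

Power = Φ(z_β) = Φ(0.672) ≈ 0.749

Effect size d = 0.17 is very small by Cohen's convention (0.2/0.5/0.8).

Threshold: power ≥ 0.80 is conventionally adequate.
Power ≈ 0.75 → the study is underpowered (power < 0.80).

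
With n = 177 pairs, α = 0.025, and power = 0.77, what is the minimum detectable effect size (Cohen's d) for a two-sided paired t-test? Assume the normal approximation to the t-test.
d ≈ 0.22

Minimum detectable effect (paired t-test, normal approximation):
d = (z_{α/2} + z_β) / √n
d = (2.241 + 0.739) / √177
d = 2.980 / 13.304
d ≈ 0.22

By Cohen's convention (0.2 small / 0.5 medium / 0.8 large): small effect.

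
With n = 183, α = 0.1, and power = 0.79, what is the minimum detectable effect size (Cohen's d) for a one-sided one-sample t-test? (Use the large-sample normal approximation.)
d ≈ 0.15

Minimum detectable effect (one-sample t-test, normal approximation):
d = (z_α + z_β) / √n
d = (1.282 + 0.806) / √183
d = 2.088 / 13.528
d ≈ 0.15

By Cohen's convention (0.2 small / 0.5 medium / 0.8 large): very small effect.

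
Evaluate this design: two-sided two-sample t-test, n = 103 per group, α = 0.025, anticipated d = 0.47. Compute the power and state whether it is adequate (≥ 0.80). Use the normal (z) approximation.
Power ≈ 0.87; the study is adequately powered (power ≥ 0.80)

Power calculation (two-sample t-test, normal approximation):
z_β = d · √(n/2) - z_{α/2}
z_β = 0.47 · √(103/2) - 2.241
z_β = 0.47 · 7.176 - 2.241
z_β = 1.131

Power = Φ(z_β) = Φ(1.131) ≈ 0.871

Effect size d = 0.47 is small by Cohen's convention (0.2/0.5/0.8).

Threshold: power ≥ 0.80 is conventionally adequate.
Power ≈ 0.87 → the study is adequately powered (power ≥ 0.80).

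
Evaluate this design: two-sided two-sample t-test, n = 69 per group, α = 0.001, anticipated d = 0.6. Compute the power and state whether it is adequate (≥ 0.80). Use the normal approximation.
Power ≈ 0.59; the study is underpowered (power < 0.80)

Power calculation (two-sample t-test, normal approximation):
z_β = d · √(n/2) - z_{α/2}
z_β = 0.6 · √(69/2) - 3.291
z_β = 0.6 · 5.874 - 3.291
z_β = 0.234

Power = Φ(z_β) = Φ(0.234) ≈ 0.592

Effect size d = 0.6 is medium by Cohen's convention (0.2/0.5/0.8).

Threshold: power ≥ 0.80 is conventionally adequate.
Power ≈ 0.59 → the study is underpowered (power < 0.80).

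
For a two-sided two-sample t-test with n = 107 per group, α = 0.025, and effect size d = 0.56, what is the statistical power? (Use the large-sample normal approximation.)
Power ≈ 0.97

Power calculation (two-sample t-test, normal approximation):
z_β = d · √(n/2) - z_{α/2}
z_β = 0.56 · √(107/2) - 2.241
z_β = 0.56 · 7.314 - 2.241
z_β = 1.855

Power = Φ(z_β) = Φ(1.855) ≈ 0.968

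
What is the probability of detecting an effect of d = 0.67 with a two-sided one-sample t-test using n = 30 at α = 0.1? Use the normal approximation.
Power ≈ 0.98

Power calculation (one-sample t-test, normal approximation):
z_β = d · √n - z_{α/2}
z_β = 0.67 · √30 - 1.645
z_β = 0.67 · 5.477 - 1.645
z_β = 2.025

Power = Φ(z_β) = Φ(2.025) ≈ 0.979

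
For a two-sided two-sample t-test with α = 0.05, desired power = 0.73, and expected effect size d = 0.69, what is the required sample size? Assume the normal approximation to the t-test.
n = 28 per group

Sample size formula (two-sample t-test, normal approximation):
n = 2 · ((z_{α/2} + z_β) / d)²

z_{α/2} = 1.960 (for α = 0.05, two-sided)
z_β = 0.613 (for power = 0.73)
d = 0.69

n = 2 · ((1.960 + 0.613) / 0.69)²
n = 2 · (3.729)²
n ≈ 27.81
Round up to the next whole number: n = 28 per group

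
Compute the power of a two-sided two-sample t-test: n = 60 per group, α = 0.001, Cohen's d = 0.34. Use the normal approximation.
Power ≈ 0.08

Power calculation (two-sample t-test, normal approximation):
z_β = d · √(n/2) - z_{α/2}
z_β = 0.34 · √(60/2) - 3.291
z_β = 0.34 · 5.477 - 3.291
z_β = -1.428

Power = Φ(z_β) = Φ(-1.428) ≈ 0.077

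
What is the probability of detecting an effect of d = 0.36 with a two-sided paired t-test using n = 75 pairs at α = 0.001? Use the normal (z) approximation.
Power ≈ 0.43

Power calculation (paired t-test, normal approximation):
z_β = d · √n - z_{α/2}
z_β = 0.36 · √75 - 3.291
z_β = 0.36 · 8.660 - 3.291
z_β = -0.173

Power = Φ(z_β) = Φ(-0.173) ≈ 0.431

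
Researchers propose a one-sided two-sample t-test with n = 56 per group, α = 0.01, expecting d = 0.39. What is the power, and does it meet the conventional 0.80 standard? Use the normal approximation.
Power ≈ 0.40; the study is underpowered (power < 0.80)

Power calculation (two-sample t-test, normal approximation):
z_β = d · √(n/2) - z_α
z_β = 0.39 · √(56/2) - 2.326
z_β = 0.39 · 5.292 - 2.326
z_β = -0.263

Power = Φ(z_β) = Φ(-0.263) ≈ 0.396

Effect size d = 0.39 is small by Cohen's convention (0.2/0.5/0.8).

Threshold: power ≥ 0.80 is conventionally adequate.
Power ≈ 0.40 → the study is underpowered (power < 0.80).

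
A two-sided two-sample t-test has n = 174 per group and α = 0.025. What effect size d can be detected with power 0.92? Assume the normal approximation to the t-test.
d ≈ 0.39

Minimum detectable effect (two-sample t-test, normal approximation):
d = (z_{α/2} + z_β) / √(n/2)
d = (2.241 + 1.405) / √(174/2)
d = 3.646 / 9.327
d ≈ 0.39

By Cohen's convention (0.2 small / 0.5 medium / 0.8 large): small effect.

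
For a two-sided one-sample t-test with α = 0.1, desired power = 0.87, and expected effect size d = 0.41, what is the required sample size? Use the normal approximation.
n = 46

Sample size formula (one-sample t-test, normal approximation):
n = ((z_{α/2} + z_β) / d)²

z_{α/2} = 1.645 (for α = 0.1, two-sided)
z_β = 1.126 (for power = 0.87)
d = 0.41

n = ((1.645 + 1.126) / 0.41)²
n = (6.759)²
n ≈ 45.68
Round up to the next whole number: n = 46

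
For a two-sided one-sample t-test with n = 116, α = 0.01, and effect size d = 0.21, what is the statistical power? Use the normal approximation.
Power ≈ 0.38

Power calculation (one-sample t-test, normal approximation):
z_β = d · √n - z_{α/2}
z_β = 0.21 · √116 - 2.576
z_β = 0.21 · 10.770 - 2.576
z_β = -0.314

Power = Φ(z_β) = Φ(-0.314) ≈ 0.377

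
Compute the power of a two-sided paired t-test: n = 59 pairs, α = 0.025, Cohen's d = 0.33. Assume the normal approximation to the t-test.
Power ≈ 0.62

Power calculation (paired t-test, normal approximation):
z_β = d · √n - z_{α/2}
z_β = 0.33 · √59 - 2.241
z_β = 0.33 · 7.681 - 2.241
z_β = 0.293

Power = Φ(z_β) = Φ(0.293) ≈ 0.615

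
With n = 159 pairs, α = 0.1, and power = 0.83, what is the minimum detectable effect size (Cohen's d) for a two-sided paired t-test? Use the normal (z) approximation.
d ≈ 0.21

Minimum detectable effect (paired t-test, normal approximation):
d = (z_{α/2} + z_β) / √n
d = (1.645 + 0.954) / √159
d = 2.599 / 12.610
d ≈ 0.21

By Cohen's convention (0.2 small / 0.5 medium / 0.8 large): small effect.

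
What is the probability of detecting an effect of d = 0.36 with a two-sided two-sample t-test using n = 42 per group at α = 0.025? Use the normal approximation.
Power ≈ 0.28

Power calculation (two-sample t-test, normal approximation):
z_β = d · √(n/2) - z_{α/2}
z_β = 0.36 · √(42/2) - 2.241
z_β = 0.36 · 4.583 - 2.241
z_β = -0.592

Power = Φ(z_β) = Φ(-0.592) ≈ 0.277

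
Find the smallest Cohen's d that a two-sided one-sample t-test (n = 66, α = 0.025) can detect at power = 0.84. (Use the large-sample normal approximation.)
d ≈ 0.40

Minimum detectable effect (one-sample t-test, normal approximation):
d = (z_{α/2} + z_β) / √n
d = (2.241 + 0.994) / √66
d = 3.236 / 8.124
d ≈ 0.40

By Cohen's convention (0.2 small / 0.5 medium / 0.8 large): small effect.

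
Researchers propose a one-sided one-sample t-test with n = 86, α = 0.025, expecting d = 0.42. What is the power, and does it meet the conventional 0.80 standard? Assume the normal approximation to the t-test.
Power ≈ 0.97; the study is adequately powered (power ≥ 0.80)

Power calculation (one-sample t-test, normal approximation):
z_β = d · √n - z_α
z_β = 0.42 · √86 - 1.960
z_β = 0.42 · 9.274 - 1.960
z_β = 1.935

Power = Φ(z_β) = Φ(1.935) ≈ 0.974

Effect size d = 0.42 is small by Cohen's convention (0.2/0.5/0.8).

Threshold: power ≥ 0.80 is conventionally adequate.
Power ≈ 0.97 → the study is adequately powered (power ≥ 0.80).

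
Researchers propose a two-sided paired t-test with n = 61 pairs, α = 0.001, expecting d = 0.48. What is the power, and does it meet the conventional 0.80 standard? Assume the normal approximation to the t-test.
Power ≈ 0.68; the study is underpowered (power < 0.80)

Power calculation (paired t-test, normal approximation):
z_β = d · √n - z_{α/2}
z_β = 0.48 · √61 - 3.291
z_β = 0.48 · 7.810 - 3.291
z_β = 0.458

Power = Φ(z_β) = Φ(0.458) ≈ 0.677

Effect size d = 0.48 is small by Cohen's convention (0.2/0.5/0.8).

Threshold: power ≥ 0.80 is conventionally adequate.
Power ≈ 0.68 → the study is underpowered (power < 0.80).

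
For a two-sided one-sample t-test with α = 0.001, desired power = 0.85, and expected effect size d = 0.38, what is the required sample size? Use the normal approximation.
n = 130

Sample size formula (one-sample t-test, normal approximation):
n = ((z_{α/2} + z_β) / d)²

z_{α/2} = 3.291 (for α = 0.001, two-sided)
z_β = 1.036 (for power = 0.85)
d = 0.38

n = ((3.291 + 1.036) / 0.38)²
n = (11.387)²
n ≈ 129.66
Round up to the next whole number: n = 130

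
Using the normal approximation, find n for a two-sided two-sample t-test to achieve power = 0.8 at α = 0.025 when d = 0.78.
n = 32 per group

Sample size formula (two-sample t-test, normal approximation):
n = 2 · ((z_{α/2} + z_β) / d)²

z_{α/2} = 2.241 (for α = 0.025, two-sided)
z_β = 0.842 (for power = 0.8)
d = 0.78

n = 2 · ((2.241 + 0.842) / 0.78)²
n = 2 · (3.953)²
n ≈ 31.25
Round up to the next whole number: n = 32 per group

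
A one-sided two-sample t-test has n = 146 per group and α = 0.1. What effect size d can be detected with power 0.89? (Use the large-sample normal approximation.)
d ≈ 0.29

Minimum detectable effect (two-sample t-test, normal approximation):
d = (z_α + z_β) / √(n/2)
d = (1.282 + 1.227) / √(146/2)
d = 2.508 / 8.544
d ≈ 0.29

By Cohen's convention (0.2 small / 0.5 medium / 0.8 large): small effect.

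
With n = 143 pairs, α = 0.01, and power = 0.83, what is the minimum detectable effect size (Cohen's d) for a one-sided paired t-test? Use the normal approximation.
d ≈ 0.27

Minimum detectable effect (paired t-test, normal approximation):
d = (z_α + z_β) / √n
d = (2.326 + 0.954) / √143
d = 3.281 / 11.958
d ≈ 0.27

By Cohen's convention (0.2 small / 0.5 medium / 0.8 large): small effect.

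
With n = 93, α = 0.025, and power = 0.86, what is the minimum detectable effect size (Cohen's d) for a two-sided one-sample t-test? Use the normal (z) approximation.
d ≈ 0.34

Minimum detectable effect (one-sample t-test, normal approximation):
d = (z_{α/2} + z_β) / √n
d = (2.241 + 1.080) / √93
d = 3.322 / 9.644
d ≈ 0.34

By Cohen's convention (0.2 small / 0.5 medium / 0.8 large): small effect.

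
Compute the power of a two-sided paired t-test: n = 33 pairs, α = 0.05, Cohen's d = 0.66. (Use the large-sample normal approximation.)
Power ≈ 0.97

Power calculation (paired t-test, normal approximation):
z_β = d · √n - z_{α/2}
z_β = 0.66 · √33 - 1.960
z_β = 0.66 · 5.745 - 1.960
z_β = 1.831

Power = Φ(z_β) = Φ(1.831) ≈ 0.966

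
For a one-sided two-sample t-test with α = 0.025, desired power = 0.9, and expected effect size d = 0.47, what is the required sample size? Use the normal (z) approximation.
n = 96 per group

Sample size formula (two-sample t-test, normal approximation):
n = 2 · ((z_α + z_β) / d)²

z_α = 1.960 (for α = 0.025, one-sided)
z_β = 1.282 (for power = 0.9)
d = 0.47

n = 2 · ((1.960 + 1.282) / 0.47)²
n = 2 · (6.898)²
n ≈ 95.16
Round up to the next whole number: n = 96 per group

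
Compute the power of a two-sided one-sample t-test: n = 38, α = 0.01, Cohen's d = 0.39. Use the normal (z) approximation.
Power ≈ 0.43

Power calculation (one-sample t-test, normal approximation):
z_β = d · √n - z_{α/2}
z_β = 0.39 · √38 - 2.576
z_β = 0.39 · 6.164 - 2.576
z_β = -0.172

Power = Φ(z_β) = Φ(-0.172) ≈ 0.432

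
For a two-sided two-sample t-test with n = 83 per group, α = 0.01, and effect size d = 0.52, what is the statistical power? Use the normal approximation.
Power ≈ 0.78

Power calculation (two-sample t-test, normal approximation):
z_β = d · √(n/2) - z_{α/2}
z_β = 0.52 · √(83/2) - 2.576
z_β = 0.52 · 6.442 - 2.576
z_β = 0.774

Power = Φ(z_β) = Φ(0.774) ≈ 0.781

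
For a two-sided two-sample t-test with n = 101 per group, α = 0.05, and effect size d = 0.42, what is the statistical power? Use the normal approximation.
Power ≈ 0.85

Power calculation (two-sample t-test, normal approximation):
z_β = d · √(n/2) - z_{α/2}
z_β = 0.42 · √(101/2) - 1.960
z_β = 0.42 · 7.106 - 1.960
z_β = 1.025

Power = Φ(z_β) = Φ(1.025) ≈ 0.847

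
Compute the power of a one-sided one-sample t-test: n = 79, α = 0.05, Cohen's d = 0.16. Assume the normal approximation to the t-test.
Power ≈ 0.41

Power calculation (one-sample t-test, normal approximation):
z_β = d · √n - z_α
z_β = 0.16 · √79 - 1.645
z_β = 0.16 · 8.888 - 1.645
z_β = -0.223

Power = Φ(z_β) = Φ(-0.223) ≈ 0.412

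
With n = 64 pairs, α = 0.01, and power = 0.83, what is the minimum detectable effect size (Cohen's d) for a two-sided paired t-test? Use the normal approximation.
d ≈ 0.44

Minimum detectable effect (paired t-test, normal approximation):
d = (z_{α/2} + z_β) / √n
d = (2.576 + 0.954) / √64
d = 3.530 / 8.000
d ≈ 0.44

By Cohen's convention (0.2 small / 0.5 medium / 0.8 large): small effect.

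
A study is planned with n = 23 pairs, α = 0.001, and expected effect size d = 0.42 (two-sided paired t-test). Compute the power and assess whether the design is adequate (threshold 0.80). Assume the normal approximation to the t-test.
Power ≈ 0.10; the study is underpowered (power < 0.80)

Power calculation (paired t-test, normal approximation):
z_β = d · √n - z_{α/2}
z_β = 0.42 · √23 - 3.291
z_β = 0.42 · 4.796 - 3.291
z_β = -1.276

Power = Φ(z_β) = Φ(-1.276) ≈ 0.101

Effect size d = 0.42 is small by Cohen's convention (0.2/0.5/0.8).

Threshold: power ≥ 0.80 is conventionally adequate.
Power ≈ 0.10 → the study is underpowered (power < 0.80).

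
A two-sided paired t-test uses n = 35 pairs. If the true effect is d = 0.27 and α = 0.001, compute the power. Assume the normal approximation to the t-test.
Power ≈ 0.05

Power calculation (paired t-test, normal approximation):
z_β = d · √n - z_{α/2}
z_β = 0.27 · √35 - 3.291
z_β = 0.27 · 5.916 - 3.291
z_β = -1.693

Power = Φ(z_β) = Φ(-1.693) ≈ 0.045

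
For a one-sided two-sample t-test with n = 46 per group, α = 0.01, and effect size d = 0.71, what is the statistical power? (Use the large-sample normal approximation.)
Power ≈ 0.86

Power calculation (two-sample t-test, normal approximation):
z_β = d · √(n/2) - z_α
z_β = 0.71 · √(46/2) - 2.326
z_β = 0.71 · 4.796 - 2.326
z_β = 1.079

Power = Φ(z_β) = Φ(1.079) ≈ 0.860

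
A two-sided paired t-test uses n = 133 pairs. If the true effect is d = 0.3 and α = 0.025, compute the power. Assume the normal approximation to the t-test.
Power ≈ 0.89

Power calculation (paired t-test, normal approximation):
z_β = d · √n - z_{α/2}
z_β = 0.3 · √133 - 2.241
z_β = 0.3 · 11.533 - 2.241
z_β = 1.218

Power = Φ(z_β) = Φ(1.218) ≈ 0.888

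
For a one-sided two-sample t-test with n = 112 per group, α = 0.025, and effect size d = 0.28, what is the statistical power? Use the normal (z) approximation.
Power ≈ 0.55

Power calculation (two-sample t-test, normal approximation):
z_β = d · √(n/2) - z_α
z_β = 0.28 · √(112/2) - 1.960
z_β = 0.28 · 7.483 - 1.960
z_β = 0.135

Power = Φ(z_β) = Φ(0.135) ≈ 0.554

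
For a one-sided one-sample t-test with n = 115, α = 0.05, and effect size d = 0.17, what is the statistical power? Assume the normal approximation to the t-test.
Power ≈ 0.57

Power calculation (one-sample t-test, normal approximation):
z_β = d · √n - z_α
z_β = 0.17 · √115 - 1.645
z_β = 0.17 · 10.724 - 1.645
z_β = 0.178

Power = Φ(z_β) = Φ(0.178) ≈ 0.571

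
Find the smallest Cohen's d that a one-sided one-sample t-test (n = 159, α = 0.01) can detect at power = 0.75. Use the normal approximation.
d ≈ 0.24

Minimum detectable effect (one-sample t-test, normal approximation):
d = (z_α + z_β) / √n
d = (2.326 + 0.674) / √159
d = 3.001 / 12.610
d ≈ 0.24

By Cohen's convention (0.2 small / 0.5 medium / 0.8 large): small effect.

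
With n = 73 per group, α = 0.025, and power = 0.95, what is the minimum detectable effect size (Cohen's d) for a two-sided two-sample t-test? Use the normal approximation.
d ≈ 0.64

Minimum detectable effect (two-sample t-test, normal approximation):
d = (z_{α/2} + z_β) / √(n/2)
d = (2.241 + 1.645) / √(73/2)
d = 3.886 / 6.042
d ≈ 0.64

By Cohen's convention (0.2 small / 0.5 medium / 0.8 large): medium effect.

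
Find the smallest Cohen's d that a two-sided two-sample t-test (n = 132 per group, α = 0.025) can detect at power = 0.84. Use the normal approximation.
d ≈ 0.40

Minimum detectable effect (two-sample t-test, normal approximation):
d = (z_{α/2} + z_β) / √(n/2)
d = (2.241 + 0.994) / √(132/2)
d = 3.236 / 8.124
d ≈ 0.40

By Cohen's convention (0.2 small / 0.5 medium / 0.8 large): small effect.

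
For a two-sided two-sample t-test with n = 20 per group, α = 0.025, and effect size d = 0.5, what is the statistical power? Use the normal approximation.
Power ≈ 0.25

Power calculation (two-sample t-test, normal approximation):
z_β = d · √(n/2) - z_{α/2}
z_β = 0.5 · √(20/2) - 2.241
z_β = 0.5 · 3.162 - 2.241
z_β = -0.660

Power = Φ(z_β) = Φ(-0.660) ≈ 0.255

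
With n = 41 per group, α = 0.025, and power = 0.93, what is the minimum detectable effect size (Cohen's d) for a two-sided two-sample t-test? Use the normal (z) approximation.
d ≈ 0.82

Minimum detectable effect (two-sample t-test, normal approximation):
d = (z_{α/2} + z_β) / √(n/2)
d = (2.241 + 1.476) / √(41/2)
d = 3.717 / 4.528
d ≈ 0.82

By Cohen's convention (0.2 small / 0.5 medium / 0.8 large): large effect.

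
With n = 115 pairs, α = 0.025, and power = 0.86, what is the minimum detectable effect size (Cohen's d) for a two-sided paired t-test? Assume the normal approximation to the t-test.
d ≈ 0.31

Minimum detectable effect (paired t-test, normal approximation):
d = (z_{α/2} + z_β) / √n
d = (2.241 + 1.080) / √115
d = 3.322 / 10.724
d ≈ 0.31

By Cohen's convention (0.2 small / 0.5 medium / 0.8 large): small effect.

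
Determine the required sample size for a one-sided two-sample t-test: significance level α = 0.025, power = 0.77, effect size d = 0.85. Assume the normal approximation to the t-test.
n = 21 per group

Sample size formula (two-sample t-test, normal approximation):
n = 2 · ((z_α + z_β) / d)²

z_α = 1.960 (for α = 0.025, one-sided)
z_β = 0.739 (for power = 0.77)
d = 0.85

n = 2 · ((1.960 + 0.739) / 0.85)²
n = 2 · (3.175)²
n ≈ 20.16
Round up to the next whole number: n = 21 per group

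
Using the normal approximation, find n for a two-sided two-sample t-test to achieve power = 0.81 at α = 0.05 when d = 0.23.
n = 305 per group

Sample size formula (two-sample t-test, normal approximation):
n = 2 · ((z_{α/2} + z_β) / d)²

z_{α/2} = 1.960 (for α = 0.05, two-sided)
z_β = 0.878 (for power = 0.81)
d = 0.23

n = 2 · ((1.960 + 0.878) / 0.23)²
n = 2 · (12.339)²
n ≈ 304.50
Round up to the next whole number: n = 305 per group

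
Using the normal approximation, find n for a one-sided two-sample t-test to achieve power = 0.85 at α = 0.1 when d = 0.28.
n = 138 per group

Sample size formula (two-sample t-test, normal approximation):
n = 2 · ((z_α + z_β) / d)²

z_α = 1.282 (for α = 0.1, one-sided)
z_β = 1.036 (for power = 0.85)
d = 0.28

n = 2 · ((1.282 + 1.036) / 0.28)²
n = 2 · (8.279)²
n ≈ 137.08
Round up to the next whole number: n = 138 per group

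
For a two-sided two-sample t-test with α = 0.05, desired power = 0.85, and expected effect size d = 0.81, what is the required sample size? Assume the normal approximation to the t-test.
n = 28 per group

Sample size formula (two-sample t-test, normal approximation):
n = 2 · ((z_{α/2} + z_β) / d)²

z_{α/2} = 1.960 (for α = 0.05, two-sided)
z_β = 1.036 (for power = 0.85)
d = 0.81

n = 2 · ((1.960 + 1.036) / 0.81)²
n = 2 · (3.699)²
n ≈ 27.37
Round up to the next whole number: n = 28 per group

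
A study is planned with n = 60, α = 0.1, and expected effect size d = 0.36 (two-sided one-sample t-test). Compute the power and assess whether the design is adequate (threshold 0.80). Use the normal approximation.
Power ≈ 0.87; the study is adequately powered (power ≥ 0.80)

Power calculation (one-sample t-test, normal approximation):
z_β = d · √n - z_{α/2}
z_β = 0.36 · √60 - 1.645
z_β = 0.36 · 7.746 - 1.645
z_β = 1.144

Power = Φ(z_β) = Φ(1.144) ≈ 0.874

Effect size d = 0.36 is small by Cohen's convention (0.2/0.5/0.8).

Threshold: power ≥ 0.80 is conventionally adequate.
Power ≈ 0.87 → the study is adequately powered (power ≥ 0.80).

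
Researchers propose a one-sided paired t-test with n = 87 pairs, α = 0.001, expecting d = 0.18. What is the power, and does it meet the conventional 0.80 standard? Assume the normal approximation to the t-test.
Power ≈ 0.08; the study is underpowered (power < 0.80)

Power calculation (paired t-test, normal approximation):
z_β = d · √n - z_α
z_β = 0.18 · √87 - 3.090
z_β = 0.18 · 9.327 - 3.090
z_β = -1.411

Power = Φ(z_β) = Φ(-1.411) ≈ 0.079

Effect size d = 0.18 is very small by Cohen's convention (0.2/0.5/0.8).

Threshold: power ≥ 0.80 is conventionally adequate.
Power ≈ 0.08 → the study is underpowered (power < 0.80).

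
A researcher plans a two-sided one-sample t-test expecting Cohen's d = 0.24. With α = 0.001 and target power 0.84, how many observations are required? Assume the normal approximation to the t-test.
n = 319

Sample size formula (one-sample t-test, normal approximation):
n = ((z_{α/2} + z_β) / d)²

z_{α/2} = 3.291 (for α = 0.001, two-sided)
z_β = 0.994 (for power = 0.84)
d = 0.24

n = ((3.291 + 0.994) / 0.24)²
n = (17.854)²
n ≈ 318.77
Round up to the next whole number: n = 319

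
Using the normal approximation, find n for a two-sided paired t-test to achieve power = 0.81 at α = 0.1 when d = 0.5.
n = 26 pairs

Sample size formula (paired t-test, normal approximation):
n = ((z_{α/2} + z_β) / d)²

z_{α/2} = 1.645 (for α = 0.1, two-sided)
z_β = 0.878 (for power = 0.81)
d = 0.5

n = ((1.645 + 0.878) / 0.5)²
n = (5.046)²
n ≈ 25.46
Round up to the next whole number: n = 26 pairs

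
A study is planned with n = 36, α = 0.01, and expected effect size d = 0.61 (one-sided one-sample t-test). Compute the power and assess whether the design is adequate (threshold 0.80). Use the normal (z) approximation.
Power ≈ 0.91; the study is adequately powered (power ≥ 0.80)

Power calculation (one-sample t-test, normal approximation):
z_β = d · √n - z_α
z_β = 0.61 · √36 - 2.326
z_β = 0.61 · 6.000 - 2.326
z_β = 1.334

Power = Φ(z_β) = Φ(1.334) ≈ 0.909

Effect size d = 0.61 is medium by Cohen's convention (0.2/0.5/0.8).

Threshold: power ≥ 0.80 is conventionally adequate.
Power ≈ 0.91 → the study is adequately powered (power ≥ 0.80).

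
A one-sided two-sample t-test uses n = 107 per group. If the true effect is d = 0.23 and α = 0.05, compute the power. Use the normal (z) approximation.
Power ≈ 0.51

Power calculation (two-sample t-test, normal approximation):
z_β = d · √(n/2) - z_α
z_β = 0.23 · √(107/2) - 1.645
z_β = 0.23 · 7.314 - 1.645
z_β = 0.037

Power = Φ(z_β) = Φ(0.037) ≈ 0.515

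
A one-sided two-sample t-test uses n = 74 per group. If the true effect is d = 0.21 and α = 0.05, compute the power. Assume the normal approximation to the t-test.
Power ≈ 0.36

Power calculation (two-sample t-test, normal approximation):
z_β = d · √(n/2) - z_α
z_β = 0.21 · √(74/2) - 1.645
z_β = 0.21 · 6.083 - 1.645
z_β = -0.367

Power = Φ(z_β) = Φ(-0.367) ≈ 0.357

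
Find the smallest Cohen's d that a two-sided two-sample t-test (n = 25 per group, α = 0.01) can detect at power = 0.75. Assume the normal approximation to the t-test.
d ≈ 0.92

Minimum detectable effect (two-sample t-test, normal approximation):
d = (z_{α/2} + z_β) / √(n/2)
d = (2.576 + 0.674) / √(25/2)
d = 3.250 / 3.536
d ≈ 0.92

By Cohen's convention (0.2 small / 0.5 medium / 0.8 large): large effect.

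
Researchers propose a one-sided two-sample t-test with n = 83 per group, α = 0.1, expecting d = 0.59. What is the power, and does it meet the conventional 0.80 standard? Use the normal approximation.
Power ≈ 0.99; the study is adequately powered (power ≥ 0.80)

Power calculation (two-sample t-test, normal approximation):
z_β = d · √(n/2) - z_α
z_β = 0.59 · √(83/2) - 1.282
z_β = 0.59 · 6.442 - 1.282
z_β = 2.519

Power = Φ(z_β) = Φ(2.519) ≈ 0.994

Effect size d = 0.59 is medium by Cohen's convention (0.2/0.5/0.8).

Threshold: power ≥ 0.80 is conventionally adequate.
Power ≈ 0.99 → the study is adequately powered (power ≥ 0.80).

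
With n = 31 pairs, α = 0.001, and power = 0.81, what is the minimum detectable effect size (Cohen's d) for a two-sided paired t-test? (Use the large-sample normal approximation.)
d ≈ 0.75

Minimum detectable effect (paired t-test, normal approximation):
d = (z_{α/2} + z_β) / √n
d = (3.291 + 0.878) / √31
d = 4.168 / 5.568
d ≈ 0.75

By Cohen's convention (0.2 small / 0.5 medium / 0.8 large): medium effect.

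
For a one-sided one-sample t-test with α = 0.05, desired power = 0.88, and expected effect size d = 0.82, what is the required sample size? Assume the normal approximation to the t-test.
n = 12

Sample size formula (one-sample t-test, normal approximation):
n = ((z_α + z_β) / d)²

z_α = 1.645 (for α = 0.05, one-sided)
z_β = 1.175 (for power = 0.88)
d = 0.82

n = ((1.645 + 1.175) / 0.82)²
n = (3.439)²
n ≈ 11.83
Round up to the next whole number: n = 12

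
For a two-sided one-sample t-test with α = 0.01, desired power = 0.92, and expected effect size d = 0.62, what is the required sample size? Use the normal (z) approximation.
n = 42

Sample size formula (one-sample t-test, normal approximation):
n = ((z_{α/2} + z_β) / d)²

z_{α/2} = 2.576 (for α = 0.01, two-sided)
z_β = 1.405 (for power = 0.92)
d = 0.62

n = ((2.576 + 1.405) / 0.62)²
n = (6.421)²
n ≈ 41.23
Round up to the next whole number: n = 42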